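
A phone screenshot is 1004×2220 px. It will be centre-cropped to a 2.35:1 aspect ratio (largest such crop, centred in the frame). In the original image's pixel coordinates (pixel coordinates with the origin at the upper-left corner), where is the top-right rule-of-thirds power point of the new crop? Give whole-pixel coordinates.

1004/2220 < 2.35/1, so the 2.35:1 crop keeps the full width 1004 and trims height to 1004 × 1/2.35 = 427.23 px.
Top offset = (2220 − 427.23)/2 = 896.38 px; left offset = 0.
Top-right is two-thirds across and one-third down within the crop:
x = 0.00 + 2 × 1004.00/3 ≈ 669; y = 896.38 + 1 × 427.23/3 ≈ 1039.

(669, 1039)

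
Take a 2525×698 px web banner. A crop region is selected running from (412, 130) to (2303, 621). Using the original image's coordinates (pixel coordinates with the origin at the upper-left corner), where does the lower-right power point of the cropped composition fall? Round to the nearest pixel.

Crop width = 2303 − 412 = 1891 px; one third is 630.33 px.
Crop height = 621 − 130 = 491 px; one third is 163.67 px.
The lower-right point is two-thirds across and two-thirds down within the crop:
x = 412 + 2 × 630.33 ≈ 1673; y = 130 + 2 × 163.67 ≈ 457.

(1673, 457)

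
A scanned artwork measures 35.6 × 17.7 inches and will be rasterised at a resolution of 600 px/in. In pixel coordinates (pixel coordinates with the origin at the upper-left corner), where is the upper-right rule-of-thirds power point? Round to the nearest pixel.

In pixels the canvas is 35.6 × 600 = 21360 wide and 17.7 × 600 = 10620 tall.
The upper-right point is two-thirds across and one-third down:
x = 2 × 21360/3 ≈ 14240; y = 1 × 10620/3 ≈ 3540.

(14240, 3540)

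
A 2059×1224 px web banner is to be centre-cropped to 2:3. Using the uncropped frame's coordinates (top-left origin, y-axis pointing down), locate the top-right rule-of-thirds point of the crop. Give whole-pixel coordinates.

2059/1224 > 2/3, so the 2:3 crop keeps the full height 1224 and trims width to 1224 × 2/3 = 816.00 px.
Left offset = (2059 − 816.00)/2 = 621.50 px; top offset = 0.
Top-right is two-thirds across and one-third down within the crop:
x = 621.50 + 2 × 816.00/3 ≈ 1166; y = 0.00 + 1 × 1224.00/3 ≈ 408.

x = 1166 px, y = 408 px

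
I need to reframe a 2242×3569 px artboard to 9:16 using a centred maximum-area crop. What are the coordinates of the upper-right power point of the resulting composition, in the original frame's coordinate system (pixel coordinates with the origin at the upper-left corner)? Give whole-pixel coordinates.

x = 1456 px, y = 1190 px

2242/3569 > 9/16, so the 9:16 crop keeps the full height 3569 and trims width to 3569 × 9/16 = 2007.56 px.
Left offset = (2242 − 2007.56)/2 = 117.22 px; top offset = 0.
Upper-right is two-thirds across and one-third down within the crop:
x = 117.22 + 2 × 2007.56/3 ≈ 1456; y = 0.00 + 1 × 3569.00/3 ≈ 1190.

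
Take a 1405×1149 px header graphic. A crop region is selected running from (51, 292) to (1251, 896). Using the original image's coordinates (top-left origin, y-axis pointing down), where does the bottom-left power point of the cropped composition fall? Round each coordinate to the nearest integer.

(451, 695)

Crop width = 1251 − 51 = 1200 px; one third is 400.00 px.
Crop height = 896 − 292 = 604 px; one third is 201.33 px.
The bottom-left point is one-third across and two-thirds down within the crop:
x = 51 + 1 × 400.00 ≈ 451; y = 292 + 2 × 201.33 ≈ 695.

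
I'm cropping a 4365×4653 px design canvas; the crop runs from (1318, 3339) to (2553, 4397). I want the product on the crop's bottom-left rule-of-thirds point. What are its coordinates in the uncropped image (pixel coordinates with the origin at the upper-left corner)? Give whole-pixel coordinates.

(1730, 4044)

Crop width = 2553 − 1318 = 1235 px; one third is 411.67 px.
Crop height = 4397 − 3339 = 1058 px; one third is 352.67 px.
The bottom-left point is one-third across and two-thirds down within the crop:
x = 1318 + 1 × 411.67 ≈ 1730; y = 3339 + 2 × 352.67 ≈ 4044.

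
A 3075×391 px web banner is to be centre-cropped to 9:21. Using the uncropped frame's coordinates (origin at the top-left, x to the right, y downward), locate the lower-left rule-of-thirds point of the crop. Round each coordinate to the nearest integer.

3075/391 > 9/21, so the 9:21 crop keeps the full height 391 and trims width to 391 × 9/21 = 167.57 px.
Left offset = (3075 − 167.57)/2 = 1453.71 px; top offset = 0.
Lower-left is one-third across and two-thirds down within the crop:
x = 1453.71 + 1 × 167.57/3 ≈ 1510; y = 0.00 + 2 × 391.00/3 ≈ 261.

x = 1510 px, y = 261 px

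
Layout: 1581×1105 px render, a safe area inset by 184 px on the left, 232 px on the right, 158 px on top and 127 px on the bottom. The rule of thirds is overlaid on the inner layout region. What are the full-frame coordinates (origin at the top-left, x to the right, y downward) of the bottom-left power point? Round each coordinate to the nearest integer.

x = 572 px, y = 705 px

Content width = 1581 − 184 − 232 = 1165 px; content height = 1105 − 158 − 127 = 820 px.
Bottom-left is one-third across and two-thirds down within the inner layout region.
x = 184 + 1 × 1165/3 = 184 + 388.33 ≈ 572
y = 158 + 2 × 820/3 = 158 + 546.67 ≈ 705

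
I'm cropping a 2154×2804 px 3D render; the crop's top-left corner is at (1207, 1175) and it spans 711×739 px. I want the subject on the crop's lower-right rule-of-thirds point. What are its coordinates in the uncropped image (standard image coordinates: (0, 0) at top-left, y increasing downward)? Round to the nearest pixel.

One third of the crop width 711 is 237.00 px.
One third of the crop height 739 is 246.33 px.
The lower-right point is two-thirds across and two-thirds down within the crop:
x = 1207 + 2 × 237.00 ≈ 1681; y = 1175 + 2 × 246.33 ≈ 1668.

(1681, 1668)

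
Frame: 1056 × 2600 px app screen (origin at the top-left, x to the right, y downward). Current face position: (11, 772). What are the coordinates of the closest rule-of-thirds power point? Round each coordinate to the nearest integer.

Third lines: x ∈ {352, 704}, y ∈ {867, 1733}.
11 is closer to x = 352; 772 is closer to y = 867.
So the nearest intersection is the upper-left power point.

(352, 867)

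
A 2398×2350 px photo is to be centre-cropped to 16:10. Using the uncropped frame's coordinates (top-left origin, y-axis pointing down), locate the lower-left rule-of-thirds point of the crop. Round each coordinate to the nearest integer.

2398/2350 < 16/10, so the 16:10 crop keeps the full width 2398 and trims height to 2398 × 10/16 = 1498.75 px.
Top offset = (2350 − 1498.75)/2 = 425.62 px; left offset = 0.
Lower-left is one-third across and two-thirds down within the crop:
x = 0.00 + 1 × 2398.00/3 ≈ 799; y = 425.62 + 2 × 1498.75/3 ≈ 1425.

x = 799 px, y = 1425 px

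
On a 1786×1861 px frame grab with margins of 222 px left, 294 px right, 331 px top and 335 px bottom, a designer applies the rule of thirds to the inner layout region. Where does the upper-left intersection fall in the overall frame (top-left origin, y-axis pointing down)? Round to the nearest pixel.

x = 645 px, y = 729 px

Content width = 1786 − 222 − 294 = 1270 px; content height = 1861 − 331 − 335 = 1195 px.
Upper-left is one-third across and one-third down within the inner layout region.
x = 222 + 1 × 1270/3 = 222 + 423.33 ≈ 645
y = 331 + 1 × 1195/3 = 331 + 398.33 ≈ 729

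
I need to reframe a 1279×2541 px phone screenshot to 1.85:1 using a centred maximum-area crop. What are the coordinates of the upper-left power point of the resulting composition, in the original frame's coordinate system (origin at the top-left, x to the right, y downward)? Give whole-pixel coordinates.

1279/2541 < 1.85/1, so the 1.85:1 crop keeps the full width 1279 and trims height to 1279 × 1/1.85 = 691.35 px.
Top offset = (2541 − 691.35)/2 = 924.82 px; left offset = 0.
Upper-left is one-third across and one-third down within the crop:
x = 0.00 + 1 × 1279.00/3 ≈ 426; y = 924.82 + 1 × 691.35/3 ≈ 1155.

(426, 1155)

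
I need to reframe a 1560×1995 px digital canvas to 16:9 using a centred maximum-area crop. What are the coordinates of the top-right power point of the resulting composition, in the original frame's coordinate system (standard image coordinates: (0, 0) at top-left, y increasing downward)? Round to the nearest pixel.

x = 1040 px, y = 851 px

1560/1995 < 16/9, so the 16:9 crop keeps the full width 1560 and trims height to 1560 × 9/16 = 877.50 px.
Top offset = (1995 − 877.50)/2 = 558.75 px; left offset = 0.
Top-right is two-thirds across and one-third down within the crop:
x = 0.00 + 2 × 1560.00/3 ≈ 1040; y = 558.75 + 1 × 877.50/3 ≈ 851.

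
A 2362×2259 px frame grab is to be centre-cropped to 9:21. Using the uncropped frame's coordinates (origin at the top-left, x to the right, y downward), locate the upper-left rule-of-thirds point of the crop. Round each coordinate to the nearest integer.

2362/2259 > 9/21, so the 9:21 crop keeps the full height 2259 and trims width to 2259 × 9/21 = 968.14 px.
Left offset = (2362 − 968.14)/2 = 696.93 px; top offset = 0.
Upper-left is one-third across and one-third down within the crop:
x = 696.93 + 1 × 968.14/3 ≈ 1020; y = 0.00 + 1 × 2259.00/3 ≈ 753.

(1020, 753)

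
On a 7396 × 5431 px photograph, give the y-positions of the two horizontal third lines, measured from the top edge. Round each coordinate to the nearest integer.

5431 / 3 = 1810.33, so the horizontal lines sit at one and two thirds of 5431.

y = 1810 px and y = 3621 px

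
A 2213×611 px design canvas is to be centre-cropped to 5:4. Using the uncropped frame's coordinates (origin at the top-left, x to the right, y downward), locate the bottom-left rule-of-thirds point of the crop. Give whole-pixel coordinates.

2213/611 > 5/4, so the 5:4 crop keeps the full height 611 and trims width to 611 × 5/4 = 763.75 px.
Left offset = (2213 − 763.75)/2 = 724.62 px; top offset = 0.
Bottom-left is one-third across and two-thirds down within the crop:
x = 724.62 + 1 × 763.75/3 ≈ 979; y = 0.00 + 2 × 611.00/3 ≈ 407.

(979, 407)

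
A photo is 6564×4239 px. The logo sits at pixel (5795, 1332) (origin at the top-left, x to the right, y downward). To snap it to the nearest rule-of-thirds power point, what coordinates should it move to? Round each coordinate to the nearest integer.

Third lines: x ∈ {2188, 4376}, y ∈ {1413, 2826}.
5795 is closer to x = 4376; 1332 is closer to y = 1413.
So the nearest intersection is the upper-right power point.

x = 4376 px, y = 1413 px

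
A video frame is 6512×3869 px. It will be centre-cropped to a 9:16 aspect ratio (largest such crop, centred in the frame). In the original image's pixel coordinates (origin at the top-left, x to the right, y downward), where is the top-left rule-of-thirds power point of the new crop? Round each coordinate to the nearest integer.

6512/3869 > 9/16, so the 9:16 crop keeps the full height 3869 and trims width to 3869 × 9/16 = 2176.31 px.
Left offset = (6512 − 2176.31)/2 = 2167.84 px; top offset = 0.
Top-left is one-third across and one-third down within the crop:
x = 2167.84 + 1 × 2176.31/3 ≈ 2893; y = 0.00 + 1 × 3869.00/3 ≈ 1290.

(2893, 1290)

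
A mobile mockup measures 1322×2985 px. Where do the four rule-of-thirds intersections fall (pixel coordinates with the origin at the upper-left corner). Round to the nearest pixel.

(441, 995), (881, 995), (441, 1990), (881, 1990)

One third of 1322 is 440.67; one third of 2985 is 995.
Vertical third lines at x = 441 and x = 881; horizontal third lines at y = 995 and y = 1990.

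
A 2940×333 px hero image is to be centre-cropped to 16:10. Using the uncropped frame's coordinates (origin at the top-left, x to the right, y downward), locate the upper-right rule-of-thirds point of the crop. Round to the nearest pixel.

(1559, 111)

2940/333 > 16/10, so the 16:10 crop keeps the full height 333 and trims width to 333 × 16/10 = 532.80 px.
Left offset = (2940 − 532.80)/2 = 1203.60 px; top offset = 0.
Upper-right is two-thirds across and one-third down within the crop:
x = 1203.60 + 2 × 532.80/3 ≈ 1559; y = 0.00 + 1 × 333.00/3 ≈ 111.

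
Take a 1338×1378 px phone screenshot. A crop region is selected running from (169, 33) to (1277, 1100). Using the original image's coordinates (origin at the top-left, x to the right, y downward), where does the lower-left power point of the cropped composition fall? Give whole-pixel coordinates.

x = 538 px, y = 744 px

Crop width = 1277 − 169 = 1108 px; one third is 369.33 px.
Crop height = 1100 − 33 = 1067 px; one third is 355.67 px.
The lower-left point is one-third across and two-thirds down within the crop:
x = 169 + 1 × 369.33 ≈ 538; y = 33 + 2 × 355.67 ≈ 744.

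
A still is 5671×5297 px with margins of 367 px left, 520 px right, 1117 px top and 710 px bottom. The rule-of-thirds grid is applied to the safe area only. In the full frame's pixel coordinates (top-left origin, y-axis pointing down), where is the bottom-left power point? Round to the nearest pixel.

Content width = 5671 − 367 − 520 = 4784 px; content height = 5297 − 1117 − 710 = 3470 px.
Bottom-left is one-third across and two-thirds down within the safe area.
x = 367 + 1 × 4784/3 = 367 + 1594.67 ≈ 1962
y = 1117 + 2 × 3470/3 = 1117 + 2313.33 ≈ 3430

x = 1962 px, y = 3430 px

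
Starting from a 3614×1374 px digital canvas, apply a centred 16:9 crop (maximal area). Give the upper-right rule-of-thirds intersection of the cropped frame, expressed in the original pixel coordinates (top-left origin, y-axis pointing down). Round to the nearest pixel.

3614/1374 > 16/9, so the 16:9 crop keeps the full height 1374 and trims width to 1374 × 16/9 = 2442.67 px.
Left offset = (3614 − 2442.67)/2 = 585.67 px; top offset = 0.
Upper-right is two-thirds across and one-third down within the crop:
x = 585.67 + 2 × 2442.67/3 ≈ 2214; y = 0.00 + 1 × 1374.00/3 ≈ 458.

x = 2214 px, y = 458 px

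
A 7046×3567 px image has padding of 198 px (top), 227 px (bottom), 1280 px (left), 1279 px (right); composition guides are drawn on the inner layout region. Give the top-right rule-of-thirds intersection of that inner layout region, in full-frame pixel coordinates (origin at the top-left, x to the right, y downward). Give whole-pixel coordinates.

x = 4271 px, y = 1245 px

Content width = 7046 − 1280 − 1279 = 4487 px; content height = 3567 − 198 − 227 = 3142 px.
Top-right is two-thirds across and one-third down within the inner layout region.
x = 1280 + 2 × 4487/3 = 1280 + 2991.33 ≈ 4271
y = 198 + 1 × 3142/3 = 198 + 1047.33 ≈ 1245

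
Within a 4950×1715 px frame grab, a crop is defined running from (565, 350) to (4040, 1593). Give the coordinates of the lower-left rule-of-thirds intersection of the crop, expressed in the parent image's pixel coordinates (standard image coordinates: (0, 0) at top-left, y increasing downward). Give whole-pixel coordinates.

x = 1723 px, y = 1179 px

Crop width = 4040 − 565 = 3475 px; one third is 1158.33 px.
Crop height = 1593 − 350 = 1243 px; one third is 414.33 px.
The lower-left point is one-third across and two-thirds down within the crop:
x = 565 + 1 × 1158.33 ≈ 1723; y = 350 + 2 × 414.33 ≈ 1179.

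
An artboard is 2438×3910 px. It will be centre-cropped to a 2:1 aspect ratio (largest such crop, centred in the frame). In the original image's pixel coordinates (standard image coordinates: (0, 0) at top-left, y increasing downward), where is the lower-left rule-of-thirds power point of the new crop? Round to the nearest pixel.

x = 813 px, y = 2158 px

2438/3910 < 2/1, so the 2:1 crop keeps the full width 2438 and trims height to 2438 × 1/2 = 1219.00 px.
Top offset = (3910 − 1219.00)/2 = 1345.50 px; left offset = 0.
Lower-left is one-third across and two-thirds down within the crop:
x = 0.00 + 1 × 2438.00/3 ≈ 813; y = 1345.50 + 2 × 1219.00/3 ≈ 2158.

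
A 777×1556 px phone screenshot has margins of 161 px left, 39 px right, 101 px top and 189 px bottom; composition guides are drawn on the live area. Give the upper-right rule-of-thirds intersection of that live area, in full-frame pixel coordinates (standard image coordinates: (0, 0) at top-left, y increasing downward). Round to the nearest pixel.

Content width = 777 − 161 − 39 = 577 px; content height = 1556 − 101 − 189 = 1266 px.
Upper-right is two-thirds across and one-third down within the live area.
x = 161 + 2 × 577/3 = 161 + 384.67 ≈ 546
y = 101 + 1 × 1266/3 = 101 + 422.00 ≈ 523

(546, 523)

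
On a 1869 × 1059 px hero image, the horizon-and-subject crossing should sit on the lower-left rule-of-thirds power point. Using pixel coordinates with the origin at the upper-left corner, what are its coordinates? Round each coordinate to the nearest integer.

(623, 706)

The lower-left point sits one-third of the way across and two-thirds of the way down.
x = 1 × 1869/3 ≈ 623; y = 2 × 1059/3 ≈ 706.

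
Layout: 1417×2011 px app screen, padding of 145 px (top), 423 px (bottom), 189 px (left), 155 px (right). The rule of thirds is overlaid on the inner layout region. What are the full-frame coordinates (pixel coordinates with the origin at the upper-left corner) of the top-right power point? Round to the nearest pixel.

Content width = 1417 − 189 − 155 = 1073 px; content height = 2011 − 145 − 423 = 1443 px.
Top-right is two-thirds across and one-third down within the inner layout region.
x = 189 + 2 × 1073/3 = 189 + 715.33 ≈ 904
y = 145 + 1 × 1443/3 = 145 + 481.00 ≈ 626

x = 904 px, y = 626 px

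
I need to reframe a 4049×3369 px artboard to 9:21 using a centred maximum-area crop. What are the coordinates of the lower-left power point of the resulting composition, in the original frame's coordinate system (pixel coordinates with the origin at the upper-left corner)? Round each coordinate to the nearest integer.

4049/3369 > 9/21, so the 9:21 crop keeps the full height 3369 and trims width to 3369 × 9/21 = 1443.86 px.
Left offset = (4049 − 1443.86)/2 = 1302.57 px; top offset = 0.
Lower-left is one-third across and two-thirds down within the crop:
x = 1302.57 + 1 × 1443.86/3 ≈ 1784; y = 0.00 + 2 × 3369.00/3 ≈ 2246.

x = 1784 px, y = 2246 px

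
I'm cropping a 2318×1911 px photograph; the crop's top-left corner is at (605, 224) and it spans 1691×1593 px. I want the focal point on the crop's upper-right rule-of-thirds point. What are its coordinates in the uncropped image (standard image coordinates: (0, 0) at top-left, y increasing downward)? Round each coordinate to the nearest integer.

(1732, 755)

One third of the crop width 1691 is 563.67 px.
One third of the crop height 1593 is 531.00 px.
The upper-right point is two-thirds across and one-third down within the crop:
x = 605 + 2 × 563.67 ≈ 1732; y = 224 + 1 × 531.00 ≈ 755.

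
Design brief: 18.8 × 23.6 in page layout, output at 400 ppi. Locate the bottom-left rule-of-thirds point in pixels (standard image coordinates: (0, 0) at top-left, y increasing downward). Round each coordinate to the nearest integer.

In pixels the canvas is 18.8 × 400 = 7520 wide and 23.6 × 400 = 9440 tall.
The bottom-left point is one-third across and two-thirds down:
x = 1 × 7520/3 ≈ 2507; y = 2 × 9440/3 ≈ 6293.

x = 2507 px, y = 6293 px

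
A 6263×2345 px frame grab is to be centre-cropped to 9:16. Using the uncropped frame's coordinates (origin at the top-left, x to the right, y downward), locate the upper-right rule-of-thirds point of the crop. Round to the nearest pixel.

(3351, 782)

6263/2345 > 9/16, so the 9:16 crop keeps the full height 2345 and trims width to 2345 × 9/16 = 1319.06 px.
Left offset = (6263 − 1319.06)/2 = 2471.97 px; top offset = 0.
Upper-right is two-thirds across and one-third down within the crop:
x = 2471.97 + 2 × 1319.06/3 ≈ 3351; y = 0.00 + 1 × 2345.00/3 ≈ 782.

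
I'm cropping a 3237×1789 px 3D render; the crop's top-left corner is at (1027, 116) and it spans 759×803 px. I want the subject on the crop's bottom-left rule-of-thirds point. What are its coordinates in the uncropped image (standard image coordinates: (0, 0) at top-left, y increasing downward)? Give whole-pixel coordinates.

One third of the crop width 759 is 253.00 px.
One third of the crop height 803 is 267.67 px.
The bottom-left point is one-third across and two-thirds down within the crop:
x = 1027 + 1 × 253.00 ≈ 1280; y = 116 + 2 × 267.67 ≈ 651.

x = 1280 px, y = 651 px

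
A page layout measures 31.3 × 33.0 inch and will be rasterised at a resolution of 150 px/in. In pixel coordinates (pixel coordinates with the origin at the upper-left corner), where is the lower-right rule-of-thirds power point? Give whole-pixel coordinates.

In pixels the canvas is 31.3 × 150 = 4695 wide and 33.0 × 150 = 4950 tall.
The lower-right point is two-thirds across and two-thirds down:
x = 2 × 4695/3 ≈ 3130; y = 2 × 4950/3 ≈ 3300.

x = 3130 px, y = 3300 px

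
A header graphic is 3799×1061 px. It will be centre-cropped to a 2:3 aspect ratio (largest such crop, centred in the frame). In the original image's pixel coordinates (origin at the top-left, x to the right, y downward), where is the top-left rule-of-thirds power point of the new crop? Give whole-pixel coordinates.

x = 1782 px, y = 354 px

3799/1061 > 2/3, so the 2:3 crop keeps the full height 1061 and trims width to 1061 × 2/3 = 707.33 px.
Left offset = (3799 − 707.33)/2 = 1545.83 px; top offset = 0.
Top-left is one-third across and one-third down within the crop:
x = 1545.83 + 1 × 707.33/3 ≈ 1782; y = 0.00 + 1 × 1061.00/3 ≈ 354.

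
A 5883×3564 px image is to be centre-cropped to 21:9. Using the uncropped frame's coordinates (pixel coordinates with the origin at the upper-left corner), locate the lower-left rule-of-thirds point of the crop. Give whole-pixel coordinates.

x = 1961 px, y = 2202 px

5883/3564 < 21/9, so the 21:9 crop keeps the full width 5883 and trims height to 5883 × 9/21 = 2521.29 px.
Top offset = (3564 − 2521.29)/2 = 521.36 px; left offset = 0.
Lower-left is one-third across and two-thirds down within the crop:
x = 0.00 + 1 × 5883.00/3 ≈ 1961; y = 521.36 + 2 × 2521.29/3 ≈ 2202.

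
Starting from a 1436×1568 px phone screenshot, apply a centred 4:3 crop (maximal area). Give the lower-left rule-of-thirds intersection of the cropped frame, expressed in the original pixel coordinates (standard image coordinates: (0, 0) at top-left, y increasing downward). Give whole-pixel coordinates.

x = 479 px, y = 964 px

1436/1568 < 4/3, so the 4:3 crop keeps the full width 1436 and trims height to 1436 × 3/4 = 1077.00 px.
Top offset = (1568 − 1077.00)/2 = 245.50 px; left offset = 0.
Lower-left is one-third across and two-thirds down within the crop:
x = 0.00 + 1 × 1436.00/3 ≈ 479; y = 245.50 + 2 × 1077.00/3 ≈ 964.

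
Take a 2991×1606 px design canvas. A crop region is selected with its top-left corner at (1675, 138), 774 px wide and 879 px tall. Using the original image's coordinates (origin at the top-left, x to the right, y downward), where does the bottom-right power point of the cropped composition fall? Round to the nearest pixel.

(2191, 724)

One third of the crop width 774 is 258.00 px.
One third of the crop height 879 is 293.00 px.
The bottom-right point is two-thirds across and two-thirds down within the crop:
x = 1675 + 2 × 258.00 ≈ 2191; y = 138 + 2 × 293.00 ≈ 724.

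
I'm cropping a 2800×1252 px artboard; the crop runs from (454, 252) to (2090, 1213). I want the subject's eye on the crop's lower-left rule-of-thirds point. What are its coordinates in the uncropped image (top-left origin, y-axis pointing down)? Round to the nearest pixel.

x = 999 px, y = 893 px

Crop width = 2090 − 454 = 1636 px; one third is 545.33 px.
Crop height = 1213 − 252 = 961 px; one third is 320.33 px.
The lower-left point is one-third across and two-thirds down within the crop:
x = 454 + 1 × 545.33 ≈ 999; y = 252 + 2 × 320.33 ≈ 893.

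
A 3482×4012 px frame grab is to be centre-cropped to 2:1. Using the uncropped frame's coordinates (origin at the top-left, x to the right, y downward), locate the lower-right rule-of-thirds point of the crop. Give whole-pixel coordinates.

(2321, 2296)

3482/4012 < 2/1, so the 2:1 crop keeps the full width 3482 and trims height to 3482 × 1/2 = 1741.00 px.
Top offset = (4012 − 1741.00)/2 = 1135.50 px; left offset = 0.
Lower-right is two-thirds across and two-thirds down within the crop:
x = 0.00 + 2 × 3482.00/3 ≈ 2321; y = 1135.50 + 2 × 1741.00/3 ≈ 2296.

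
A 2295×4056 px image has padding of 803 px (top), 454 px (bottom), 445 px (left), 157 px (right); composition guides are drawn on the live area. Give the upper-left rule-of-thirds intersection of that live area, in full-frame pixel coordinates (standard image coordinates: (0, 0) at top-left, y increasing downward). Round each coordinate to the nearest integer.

(1009, 1736)

Content width = 2295 − 445 − 157 = 1693 px; content height = 4056 − 803 − 454 = 2799 px.
Upper-left is one-third across and one-third down within the live area.
x = 445 + 1 × 1693/3 = 445 + 564.33 ≈ 1009
y = 803 + 1 × 2799/3 = 803 + 933.00 ≈ 1736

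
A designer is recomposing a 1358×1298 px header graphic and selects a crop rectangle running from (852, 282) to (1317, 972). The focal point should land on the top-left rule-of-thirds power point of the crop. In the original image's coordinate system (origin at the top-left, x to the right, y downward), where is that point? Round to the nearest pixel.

x = 1007 px, y = 512 px

Crop width = 1317 − 852 = 465 px; one third is 155.00 px.
Crop height = 972 − 282 = 690 px; one third is 230.00 px.
The top-left point is one-third across and one-third down within the crop:
x = 852 + 1 × 155.00 ≈ 1007; y = 282 + 1 × 230.00 ≈ 512.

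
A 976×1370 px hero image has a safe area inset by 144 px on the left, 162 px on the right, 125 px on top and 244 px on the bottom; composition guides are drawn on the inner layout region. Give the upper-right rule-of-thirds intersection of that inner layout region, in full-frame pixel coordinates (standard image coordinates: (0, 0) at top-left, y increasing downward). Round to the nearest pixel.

Content width = 976 − 144 − 162 = 670 px; content height = 1370 − 125 − 244 = 1001 px.
Upper-right is two-thirds across and one-third down within the inner layout region.
x = 144 + 2 × 670/3 = 144 + 446.67 ≈ 591
y = 125 + 1 × 1001/3 = 125 + 333.67 ≈ 459

(591, 459)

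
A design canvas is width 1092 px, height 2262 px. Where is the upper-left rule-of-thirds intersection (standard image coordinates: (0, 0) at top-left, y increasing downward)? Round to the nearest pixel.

The upper-left point sits one-third of the way across and one-third of the way down.
x = 1 × 1092/3 ≈ 364; y = 1 × 2262/3 ≈ 754.

(364, 754)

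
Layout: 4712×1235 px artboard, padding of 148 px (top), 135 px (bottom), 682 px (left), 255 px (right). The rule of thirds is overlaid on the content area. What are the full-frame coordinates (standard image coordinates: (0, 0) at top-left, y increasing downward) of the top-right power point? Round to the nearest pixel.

Content width = 4712 − 682 − 255 = 3775 px; content height = 1235 − 148 − 135 = 952 px.
Top-right is two-thirds across and one-third down within the content area.
x = 682 + 2 × 3775/3 = 682 + 2516.67 ≈ 3199
y = 148 + 1 × 952/3 = 148 + 317.33 ≈ 465

x = 3199 px, y = 465 px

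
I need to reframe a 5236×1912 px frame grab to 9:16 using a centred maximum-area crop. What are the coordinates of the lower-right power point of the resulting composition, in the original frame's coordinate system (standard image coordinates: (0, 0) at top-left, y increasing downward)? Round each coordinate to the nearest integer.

x = 2797 px, y = 1275 px

5236/1912 > 9/16, so the 9:16 crop keeps the full height 1912 and trims width to 1912 × 9/16 = 1075.50 px.
Left offset = (5236 − 1075.50)/2 = 2080.25 px; top offset = 0.
Lower-right is two-thirds across and two-thirds down within the crop:
x = 2080.25 + 2 × 1075.50/3 ≈ 2797; y = 0.00 + 2 × 1912.00/3 ≈ 1275.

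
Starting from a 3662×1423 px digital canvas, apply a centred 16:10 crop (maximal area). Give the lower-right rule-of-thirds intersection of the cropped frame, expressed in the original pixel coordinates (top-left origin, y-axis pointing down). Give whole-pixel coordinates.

(2210, 949)

3662/1423 > 16/10, so the 16:10 crop keeps the full height 1423 and trims width to 1423 × 16/10 = 2276.80 px.
Left offset = (3662 − 2276.80)/2 = 692.60 px; top offset = 0.
Lower-right is two-thirds across and two-thirds down within the crop:
x = 692.60 + 2 × 2276.80/3 ≈ 2210; y = 0.00 + 2 × 1423.00/3 ≈ 949.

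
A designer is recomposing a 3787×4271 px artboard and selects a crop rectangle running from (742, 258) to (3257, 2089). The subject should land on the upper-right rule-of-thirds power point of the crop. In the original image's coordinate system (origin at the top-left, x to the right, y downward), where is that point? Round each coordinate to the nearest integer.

Crop width = 3257 − 742 = 2515 px; one third is 838.33 px.
Crop height = 2089 − 258 = 1831 px; one third is 610.33 px.
The upper-right point is two-thirds across and one-third down within the crop:
x = 742 + 2 × 838.33 ≈ 2419; y = 258 + 1 × 610.33 ≈ 868.

(2419, 868)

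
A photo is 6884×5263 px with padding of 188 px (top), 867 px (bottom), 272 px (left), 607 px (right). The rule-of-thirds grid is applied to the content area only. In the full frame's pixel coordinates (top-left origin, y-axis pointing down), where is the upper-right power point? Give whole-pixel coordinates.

Content width = 6884 − 272 − 607 = 6005 px; content height = 5263 − 188 − 867 = 4208 px.
Upper-right is two-thirds across and one-third down within the content area.
x = 272 + 2 × 6005/3 = 272 + 4003.33 ≈ 4275
y = 188 + 1 × 4208/3 = 188 + 1402.67 ≈ 1591

x = 4275 px, y = 1591 px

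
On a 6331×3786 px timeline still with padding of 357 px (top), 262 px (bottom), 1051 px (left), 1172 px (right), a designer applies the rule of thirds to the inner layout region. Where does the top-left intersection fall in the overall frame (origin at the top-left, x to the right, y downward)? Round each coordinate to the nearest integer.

Content width = 6331 − 1051 − 1172 = 4108 px; content height = 3786 − 357 − 262 = 3167 px.
Top-left is one-third across and one-third down within the inner layout region.
x = 1051 + 1 × 4108/3 = 1051 + 1369.33 ≈ 2420
y = 357 + 1 × 3167/3 = 357 + 1055.67 ≈ 1413

(2420, 1413)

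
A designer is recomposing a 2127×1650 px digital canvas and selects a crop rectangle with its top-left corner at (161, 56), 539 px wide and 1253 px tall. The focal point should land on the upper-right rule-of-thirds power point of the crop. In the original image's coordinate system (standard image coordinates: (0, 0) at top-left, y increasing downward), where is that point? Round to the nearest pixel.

x = 520 px, y = 474 px

One third of the crop width 539 is 179.67 px.
One third of the crop height 1253 is 417.67 px.
The upper-right point is two-thirds across and one-third down within the crop:
x = 161 + 2 × 179.67 ≈ 520; y = 56 + 1 × 417.67 ≈ 474.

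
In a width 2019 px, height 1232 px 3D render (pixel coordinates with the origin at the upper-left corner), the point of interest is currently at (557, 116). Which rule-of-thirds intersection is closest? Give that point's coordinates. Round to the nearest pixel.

Third lines: x ∈ {673, 1346}, y ∈ {411, 821}.
557 is closer to x = 673; 116 is closer to y = 411.
So the nearest intersection is the upper-left power point.

x = 673 px, y = 411 px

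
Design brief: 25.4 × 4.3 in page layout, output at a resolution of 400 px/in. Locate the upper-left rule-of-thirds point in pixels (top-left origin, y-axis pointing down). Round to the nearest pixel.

x = 3387 px, y = 573 px

In pixels the canvas is 25.4 × 400 = 10160 wide and 4.3 × 400 = 1720 tall.
The upper-left point is one-third across and one-third down:
x = 1 × 10160/3 ≈ 3387; y = 1 × 1720/3 ≈ 573.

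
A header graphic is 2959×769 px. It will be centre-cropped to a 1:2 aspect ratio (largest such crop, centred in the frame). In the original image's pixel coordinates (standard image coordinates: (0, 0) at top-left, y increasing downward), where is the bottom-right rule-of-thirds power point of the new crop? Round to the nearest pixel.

2959/769 > 1/2, so the 1:2 crop keeps the full height 769 and trims width to 769 × 1/2 = 384.50 px.
Left offset = (2959 − 384.50)/2 = 1287.25 px; top offset = 0.
Bottom-right is two-thirds across and two-thirds down within the crop:
x = 1287.25 + 2 × 384.50/3 ≈ 1544; y = 0.00 + 2 × 769.00/3 ≈ 513.

x = 1544 px, y = 513 px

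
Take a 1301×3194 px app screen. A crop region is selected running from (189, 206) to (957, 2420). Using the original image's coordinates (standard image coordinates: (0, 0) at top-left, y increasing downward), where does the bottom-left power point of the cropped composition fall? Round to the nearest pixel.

Crop width = 957 − 189 = 768 px; one third is 256.00 px.
Crop height = 2420 − 206 = 2214 px; one third is 738.00 px.
The bottom-left point is one-third across and two-thirds down within the crop:
x = 189 + 1 × 256.00 ≈ 445; y = 206 + 2 × 738.00 ≈ 1682.

(445, 1682)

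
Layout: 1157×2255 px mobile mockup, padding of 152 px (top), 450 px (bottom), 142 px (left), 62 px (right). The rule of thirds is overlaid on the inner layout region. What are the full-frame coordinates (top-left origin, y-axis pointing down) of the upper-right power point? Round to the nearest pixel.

Content width = 1157 − 142 − 62 = 953 px; content height = 2255 − 152 − 450 = 1653 px.
Upper-right is two-thirds across and one-third down within the inner layout region.
x = 142 + 2 × 953/3 = 142 + 635.33 ≈ 777
y = 152 + 1 × 1653/3 = 152 + 551.00 ≈ 703

(777, 703)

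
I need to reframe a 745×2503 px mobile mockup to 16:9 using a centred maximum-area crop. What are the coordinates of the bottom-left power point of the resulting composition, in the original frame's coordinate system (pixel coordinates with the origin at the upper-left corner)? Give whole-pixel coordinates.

745/2503 < 16/9, so the 16:9 crop keeps the full width 745 and trims height to 745 × 9/16 = 419.06 px.
Top offset = (2503 − 419.06)/2 = 1041.97 px; left offset = 0.
Bottom-left is one-third across and two-thirds down within the crop:
x = 0.00 + 1 × 745.00/3 ≈ 248; y = 1041.97 + 2 × 419.06/3 ≈ 1321.

x = 248 px, y = 1321 px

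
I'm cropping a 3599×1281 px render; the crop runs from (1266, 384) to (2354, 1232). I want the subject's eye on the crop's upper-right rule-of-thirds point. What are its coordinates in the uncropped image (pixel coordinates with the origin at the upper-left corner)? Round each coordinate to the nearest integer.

Crop width = 2354 − 1266 = 1088 px; one third is 362.67 px.
Crop height = 1232 − 384 = 848 px; one third is 282.67 px.
The upper-right point is two-thirds across and one-third down within the crop:
x = 1266 + 2 × 362.67 ≈ 1991; y = 384 + 1 × 282.67 ≈ 667.

x = 1991 px, y = 667 px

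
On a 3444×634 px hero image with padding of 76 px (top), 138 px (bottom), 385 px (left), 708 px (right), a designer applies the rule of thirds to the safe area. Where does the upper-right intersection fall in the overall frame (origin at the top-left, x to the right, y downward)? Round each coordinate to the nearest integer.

Content width = 3444 − 385 − 708 = 2351 px; content height = 634 − 76 − 138 = 420 px.
Upper-right is two-thirds across and one-third down within the safe area.
x = 385 + 2 × 2351/3 = 385 + 1567.33 ≈ 1952
y = 76 + 1 × 420/3 = 76 + 140.00 ≈ 216

x = 1952 px, y = 216 px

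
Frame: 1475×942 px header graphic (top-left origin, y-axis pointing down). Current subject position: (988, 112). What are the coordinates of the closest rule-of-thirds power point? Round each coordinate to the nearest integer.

x = 983 px, y = 314 px

Third lines: x ∈ {492, 983}, y ∈ {314, 628}.
988 is closer to x = 983; 112 is closer to y = 314.
So the nearest intersection is the upper-right power point.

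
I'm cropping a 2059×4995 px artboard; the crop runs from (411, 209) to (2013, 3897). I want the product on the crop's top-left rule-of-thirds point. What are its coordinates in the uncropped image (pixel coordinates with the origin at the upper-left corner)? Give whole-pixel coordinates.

Crop width = 2013 − 411 = 1602 px; one third is 534.00 px.
Crop height = 3897 − 209 = 3688 px; one third is 1229.33 px.
The top-left point is one-third across and one-third down within the crop:
x = 411 + 1 × 534.00 ≈ 945; y = 209 + 1 × 1229.33 ≈ 1438.

(945, 1438)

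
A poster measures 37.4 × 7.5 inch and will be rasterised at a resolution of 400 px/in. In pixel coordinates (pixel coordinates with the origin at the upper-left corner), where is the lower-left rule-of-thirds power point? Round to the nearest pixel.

(4987, 2000)

In pixels the canvas is 37.4 × 400 = 14960 wide and 7.5 × 400 = 3000 tall.
The lower-left point is one-third across and two-thirds down:
x = 1 × 14960/3 ≈ 4987; y = 2 × 3000/3 ≈ 2000.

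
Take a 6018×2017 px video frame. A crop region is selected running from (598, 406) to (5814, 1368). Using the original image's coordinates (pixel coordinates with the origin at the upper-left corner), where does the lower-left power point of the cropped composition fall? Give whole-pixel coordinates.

(2337, 1047)

Crop width = 5814 − 598 = 5216 px; one third is 1738.67 px.
Crop height = 1368 − 406 = 962 px; one third is 320.67 px.
The lower-left point is one-third across and two-thirds down within the crop:
x = 598 + 1 × 1738.67 ≈ 2337; y = 406 + 2 × 320.67 ≈ 1047.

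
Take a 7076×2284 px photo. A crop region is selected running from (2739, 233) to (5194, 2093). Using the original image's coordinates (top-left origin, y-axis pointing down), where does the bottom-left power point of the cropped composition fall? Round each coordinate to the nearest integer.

x = 3557 px, y = 1473 px

Crop width = 5194 − 2739 = 2455 px; one third is 818.33 px.
Crop height = 2093 − 233 = 1860 px; one third is 620.00 px.
The bottom-left point is one-third across and two-thirds down within the crop:
x = 2739 + 1 × 818.33 ≈ 3557; y = 233 + 2 × 620.00 ≈ 1473.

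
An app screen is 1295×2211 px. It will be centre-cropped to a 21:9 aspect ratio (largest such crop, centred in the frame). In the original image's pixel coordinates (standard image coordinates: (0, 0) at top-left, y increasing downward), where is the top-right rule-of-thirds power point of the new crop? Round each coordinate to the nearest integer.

1295/2211 < 21/9, so the 21:9 crop keeps the full width 1295 and trims height to 1295 × 9/21 = 555.00 px.
Top offset = (2211 − 555.00)/2 = 828.00 px; left offset = 0.
Top-right is two-thirds across and one-third down within the crop:
x = 0.00 + 2 × 1295.00/3 ≈ 863; y = 828.00 + 1 × 555.00/3 ≈ 1013.

(863, 1013)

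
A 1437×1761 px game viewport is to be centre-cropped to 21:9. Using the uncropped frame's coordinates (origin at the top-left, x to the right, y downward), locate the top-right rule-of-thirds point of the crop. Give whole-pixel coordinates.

1437/1761 < 21/9, so the 21:9 crop keeps the full width 1437 and trims height to 1437 × 9/21 = 615.86 px.
Top offset = (1761 − 615.86)/2 = 572.57 px; left offset = 0.
Top-right is two-thirds across and one-third down within the crop:
x = 0.00 + 2 × 1437.00/3 ≈ 958; y = 572.57 + 1 × 615.86/3 ≈ 778.

(958, 778)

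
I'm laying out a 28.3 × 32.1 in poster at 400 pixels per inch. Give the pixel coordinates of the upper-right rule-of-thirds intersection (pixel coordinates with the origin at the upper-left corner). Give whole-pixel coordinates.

In pixels the canvas is 28.3 × 400 = 11320 wide and 32.1 × 400 = 12840 tall.
The upper-right point is two-thirds across and one-third down:
x = 2 × 11320/3 ≈ 7547; y = 1 × 12840/3 ≈ 4280.

x = 7547 px, y = 4280 px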